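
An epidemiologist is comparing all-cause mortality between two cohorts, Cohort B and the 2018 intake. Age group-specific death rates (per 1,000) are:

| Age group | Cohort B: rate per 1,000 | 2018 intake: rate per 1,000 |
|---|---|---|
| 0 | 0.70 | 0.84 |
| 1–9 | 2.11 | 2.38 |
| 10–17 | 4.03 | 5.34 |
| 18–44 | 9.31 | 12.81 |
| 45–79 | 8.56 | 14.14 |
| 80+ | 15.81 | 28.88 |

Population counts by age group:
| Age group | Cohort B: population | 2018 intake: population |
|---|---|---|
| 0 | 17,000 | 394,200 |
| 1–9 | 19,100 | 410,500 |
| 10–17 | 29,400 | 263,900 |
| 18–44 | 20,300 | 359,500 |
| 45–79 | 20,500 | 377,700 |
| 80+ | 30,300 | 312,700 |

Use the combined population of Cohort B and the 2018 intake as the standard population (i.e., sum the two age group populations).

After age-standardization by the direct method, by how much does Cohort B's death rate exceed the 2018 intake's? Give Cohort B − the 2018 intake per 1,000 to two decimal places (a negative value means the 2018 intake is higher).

-3.81

Combined standard total = 2,255,100; weights = 0.1823, 0.1905, 0.1301, 0.1684, 0.1766, 0.1521.
Cohort B: 0.1823×0.70 + 0.1905×2.11 + 0.1301×4.03 + 0.1684×9.31 + 0.1766×8.56 + 0.1521×15.81 = 6.5379 per 1,000.
The 2018 intake: 0.1823×0.84 + 0.1905×2.38 + 0.1301×5.34 + 0.1684×12.81 + 0.1766×14.14 + 0.1521×28.88 = 10.3480 per 1,000.
Difference = 6.5379 − 10.3480 = -3.8101.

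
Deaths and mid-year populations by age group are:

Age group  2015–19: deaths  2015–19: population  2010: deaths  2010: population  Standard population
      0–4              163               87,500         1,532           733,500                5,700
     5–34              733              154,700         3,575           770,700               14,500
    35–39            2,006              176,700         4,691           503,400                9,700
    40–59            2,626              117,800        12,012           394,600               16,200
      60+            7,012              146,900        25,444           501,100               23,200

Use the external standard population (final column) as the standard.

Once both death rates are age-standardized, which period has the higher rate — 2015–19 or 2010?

2010

Age-specific rates per 100,000 for 2015–19: 186.29, 473.82, 1135.26, 2229.20, 4773.32.
For 2010: 208.86, 463.86, 931.86, 3044.10, 5077.63.
Standard total = 69,300; weights = 0.0823, 0.2092, 0.1400, 0.2338, 0.3348.
2015–19: 0.0823×186.29 + 0.2092×473.82 + 0.1400×1135.26 + 0.2338×2229.20 + 0.3348×4773.32 = 2392.4705 per 100,000.
2010: 0.0823×208.86 + 0.2092×463.86 + 0.1400×931.86 + 0.2338×3044.10 + 0.3348×5077.63 = 2656.1465 per 100,000.
The crude rates (1834.41 vs 1627.60) would put 2015–19 higher, but that reflects its age composition; once standardized to a common age structure, 2010 has the higher underlying rate.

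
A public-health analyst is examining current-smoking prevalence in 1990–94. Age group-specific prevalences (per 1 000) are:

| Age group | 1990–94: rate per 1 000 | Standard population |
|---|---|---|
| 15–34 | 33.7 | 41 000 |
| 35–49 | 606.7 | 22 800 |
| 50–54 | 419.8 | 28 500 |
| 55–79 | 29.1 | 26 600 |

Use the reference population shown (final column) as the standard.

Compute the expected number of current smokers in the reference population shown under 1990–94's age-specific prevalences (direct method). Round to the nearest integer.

Expected current smokers = Σ (standard pop × age-specific rate ÷ 1 000)
= 41 000×33.7/1 000 + 22 800×606.7/1 000 + 28 500×419.8/1 000 + 26 600×29.1/1 000
= 1381.70 + 13832.76 + 11964.30 + 774.06 = 27952.82.

27953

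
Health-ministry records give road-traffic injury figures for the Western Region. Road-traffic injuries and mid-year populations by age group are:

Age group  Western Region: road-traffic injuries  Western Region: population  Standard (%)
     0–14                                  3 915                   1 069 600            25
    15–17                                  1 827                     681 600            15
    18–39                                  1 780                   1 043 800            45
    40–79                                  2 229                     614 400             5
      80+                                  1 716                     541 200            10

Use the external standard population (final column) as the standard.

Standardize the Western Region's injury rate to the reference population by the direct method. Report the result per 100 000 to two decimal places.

258.30

Age-specific rates per 100 000 for the Western Region: 366.02, 268.05, 170.53, 362.79, 317.07.
Standard weights: 0.25, 0.15, 0.45, 0.05, 0.10.
Standardized rate: 0.2500×366.02 + 0.1500×268.05 + 0.4500×170.53 + 0.0500×362.79 + 0.1000×317.07 = 258.2988 per 100 000.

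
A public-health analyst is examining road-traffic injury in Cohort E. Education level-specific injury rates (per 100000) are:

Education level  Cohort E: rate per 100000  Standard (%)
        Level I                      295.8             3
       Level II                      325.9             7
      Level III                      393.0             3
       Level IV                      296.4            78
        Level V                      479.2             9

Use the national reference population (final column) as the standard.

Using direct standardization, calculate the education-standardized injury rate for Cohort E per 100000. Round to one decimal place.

317.8

Standard weights: 0.03, 0.07, 0.03, 0.78, 0.09.
Standardized rate: 0.0300×295.8 + 0.0700×325.9 + 0.0300×393.0 + 0.7800×296.4 + 0.0900×479.2 = 317.7970 per 100000.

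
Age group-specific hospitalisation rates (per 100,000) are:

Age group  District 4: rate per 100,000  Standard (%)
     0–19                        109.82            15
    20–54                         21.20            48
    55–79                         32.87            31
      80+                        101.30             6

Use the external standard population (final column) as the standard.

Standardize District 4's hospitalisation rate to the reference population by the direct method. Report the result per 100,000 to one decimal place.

Standard weights: 0.15, 0.48, 0.31, 0.06.
Standardized rate: 0.1500×109.82 + 0.4800×21.20 + 0.3100×32.87 + 0.0600×101.30 = 42.9167 per 100,000.

42.9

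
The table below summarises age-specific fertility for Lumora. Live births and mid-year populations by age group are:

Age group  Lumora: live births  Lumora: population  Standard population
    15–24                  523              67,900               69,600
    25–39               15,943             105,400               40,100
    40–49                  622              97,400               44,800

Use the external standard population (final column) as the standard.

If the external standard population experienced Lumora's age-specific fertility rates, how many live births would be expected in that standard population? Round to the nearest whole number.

6888

Age-specific rates per 1,000 for Lumora: 7.703, 151.262, 6.386.
Expected live births = Σ (standard pop × age-specific rate ÷ 1,000)
= 69,600×7.703/1,000 + 40,100×151.262/1,000 + 44,800×6.386/1,000
= 536.09 + 6065.60 + 286.09 = 6887.79.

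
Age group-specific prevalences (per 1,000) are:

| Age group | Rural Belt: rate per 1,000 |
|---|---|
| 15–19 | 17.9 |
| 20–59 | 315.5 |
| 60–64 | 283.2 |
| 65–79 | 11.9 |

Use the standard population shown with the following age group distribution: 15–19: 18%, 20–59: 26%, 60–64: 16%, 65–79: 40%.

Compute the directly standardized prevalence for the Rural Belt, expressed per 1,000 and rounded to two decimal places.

Standard weights: 0.18, 0.26, 0.16, 0.40.
Standardized rate: 0.1800×17.9 + 0.2600×315.5 + 0.1600×283.2 + 0.4000×11.9 = 135.3240 per 1,000.

135.32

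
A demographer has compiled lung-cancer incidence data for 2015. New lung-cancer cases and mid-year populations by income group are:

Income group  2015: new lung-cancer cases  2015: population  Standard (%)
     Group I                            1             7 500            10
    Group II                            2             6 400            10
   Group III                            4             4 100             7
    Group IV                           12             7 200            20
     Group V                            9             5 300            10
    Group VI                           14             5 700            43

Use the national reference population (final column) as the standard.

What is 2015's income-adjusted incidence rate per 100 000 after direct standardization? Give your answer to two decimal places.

167.22

Income-specific rates per 100 000 for 2015: 13.33, 31.25, 97.56, 166.67, 169.81, 245.61.
Standard weights: 0.10, 0.10, 0.07, 0.20, 0.10, 0.43.
Standardized rate: 0.1000×13.33 + 0.1000×31.25 + 0.0700×97.56 + 0.2000×166.67 + 0.1000×169.81 + 0.4300×245.61 = 167.2161 per 100 000.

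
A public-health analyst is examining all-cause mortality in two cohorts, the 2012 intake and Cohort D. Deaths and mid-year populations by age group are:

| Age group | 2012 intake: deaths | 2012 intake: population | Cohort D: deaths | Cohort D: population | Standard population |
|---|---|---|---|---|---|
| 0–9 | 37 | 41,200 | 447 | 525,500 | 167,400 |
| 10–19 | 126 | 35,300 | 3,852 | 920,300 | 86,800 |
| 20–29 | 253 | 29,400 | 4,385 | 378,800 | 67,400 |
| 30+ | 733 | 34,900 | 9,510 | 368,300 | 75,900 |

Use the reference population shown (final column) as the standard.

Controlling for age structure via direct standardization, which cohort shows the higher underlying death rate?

Cohort D

Age-specific rates per 100,000 for the 2012 intake: 89.81, 356.94, 860.54, 2100.29.
For Cohort D: 85.06, 418.56, 1157.60, 2582.13.
Standard total = 397,500; weights = 0.4211, 0.2184, 0.1696, 0.1909.
The 2012 intake: 0.4211×89.81 + 0.2184×356.94 + 0.1696×860.54 + 0.1909×2100.29 = 662.7129 per 100,000.
Cohort D: 0.4211×85.06 + 0.2184×418.56 + 0.1696×1157.60 + 0.1909×2582.13 = 816.5452 per 100,000.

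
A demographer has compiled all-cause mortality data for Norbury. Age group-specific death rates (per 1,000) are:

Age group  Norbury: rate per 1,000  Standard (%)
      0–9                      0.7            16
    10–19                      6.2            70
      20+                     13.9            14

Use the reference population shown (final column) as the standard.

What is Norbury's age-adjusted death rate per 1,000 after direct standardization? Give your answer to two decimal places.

6.40

Standard weights: 0.16, 0.70, 0.14.
Standardized rate: 0.1600×0.7 + 0.7000×6.2 + 0.1400×13.9 = 6.3980 per 1,000.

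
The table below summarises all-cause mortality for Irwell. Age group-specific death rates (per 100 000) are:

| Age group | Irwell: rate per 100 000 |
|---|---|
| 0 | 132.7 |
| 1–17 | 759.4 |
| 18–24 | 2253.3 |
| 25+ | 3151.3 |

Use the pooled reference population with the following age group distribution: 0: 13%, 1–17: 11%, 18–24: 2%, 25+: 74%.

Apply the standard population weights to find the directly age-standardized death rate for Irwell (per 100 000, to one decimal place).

2477.8

Standard weights: 0.13, 0.11, 0.02, 0.74.
Standardized rate: 0.1300×132.7 + 0.1100×759.4 + 0.0200×2253.3 + 0.7400×3151.3 = 2477.8130 per 100 000.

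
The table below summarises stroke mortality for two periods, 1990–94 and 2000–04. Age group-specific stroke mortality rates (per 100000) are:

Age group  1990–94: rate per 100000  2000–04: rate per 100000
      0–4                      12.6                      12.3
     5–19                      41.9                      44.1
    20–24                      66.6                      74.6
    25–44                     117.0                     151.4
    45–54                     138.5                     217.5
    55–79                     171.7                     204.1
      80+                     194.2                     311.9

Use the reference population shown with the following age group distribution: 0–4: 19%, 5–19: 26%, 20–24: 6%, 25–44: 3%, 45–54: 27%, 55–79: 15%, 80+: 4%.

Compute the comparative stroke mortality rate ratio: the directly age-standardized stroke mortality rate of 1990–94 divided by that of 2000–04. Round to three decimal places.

0.736

Standard weights: 0.19, 0.26, 0.06, 0.03, 0.27, 0.15, 0.04.
1990–94: 0.1900×12.6 + 0.2600×41.9 + 0.0600×66.6 + 0.0300×117.0 + 0.2700×138.5 + 0.1500×171.7 + 0.0400×194.2 = 91.7120 per 100000.
2000–04: 0.1900×12.3 + 0.2600×44.1 + 0.0600×74.6 + 0.0300×151.4 + 0.2700×217.5 + 0.1500×204.1 + 0.0400×311.9 = 124.6370 per 100000.
Ratio = 91.7120 ÷ 124.6370 = 0.73583.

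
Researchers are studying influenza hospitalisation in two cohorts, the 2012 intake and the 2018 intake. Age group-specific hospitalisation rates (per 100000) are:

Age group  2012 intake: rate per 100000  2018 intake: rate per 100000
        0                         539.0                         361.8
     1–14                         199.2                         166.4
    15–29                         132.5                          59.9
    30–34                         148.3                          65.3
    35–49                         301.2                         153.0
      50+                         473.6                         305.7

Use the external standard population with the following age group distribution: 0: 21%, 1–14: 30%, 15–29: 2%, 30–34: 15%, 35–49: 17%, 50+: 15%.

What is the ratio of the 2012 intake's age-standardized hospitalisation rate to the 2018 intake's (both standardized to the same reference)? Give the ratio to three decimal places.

1.533

Standard weights: 0.21, 0.30, 0.02, 0.15, 0.17, 0.15.
The 2012 intake: 0.2100×539.0 + 0.3000×199.2 + 0.0200×132.5 + 0.1500×148.3 + 0.1700×301.2 + 0.1500×473.6 = 320.0890 per 100000.
The 2018 intake: 0.2100×361.8 + 0.3000×166.4 + 0.0200×59.9 + 0.1500×65.3 + 0.1700×153.0 + 0.1500×305.7 = 208.7560 per 100000.
Ratio = 320.0890 ÷ 208.7560 = 1.53332.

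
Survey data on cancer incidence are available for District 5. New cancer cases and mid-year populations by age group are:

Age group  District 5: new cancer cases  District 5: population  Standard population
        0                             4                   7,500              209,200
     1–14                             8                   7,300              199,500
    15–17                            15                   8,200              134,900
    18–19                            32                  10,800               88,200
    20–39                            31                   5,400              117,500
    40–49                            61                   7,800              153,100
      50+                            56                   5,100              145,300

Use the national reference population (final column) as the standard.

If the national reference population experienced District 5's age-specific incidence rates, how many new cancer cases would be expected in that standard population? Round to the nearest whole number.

4306

Age-specific rates per 100,000 for District 5: 53.33, 109.59, 182.93, 296.30, 574.07, 782.05, 1098.04.
Expected new cancer cases = Σ (standard pop × age-specific rate ÷ 100,000)
= 209,200×53.33/100,000 + 199,500×109.59/100,000 + 134,900×182.93/100,000 + 88,200×296.30/100,000 + 117,500×574.07/100,000 + 153,100×782.05/100,000 + 145,300×1098.04/100,000
= 111.57 + 218.63 + 246.77 + 261.33 + 674.54 + 1197.32 + 1595.45 = 4305.61.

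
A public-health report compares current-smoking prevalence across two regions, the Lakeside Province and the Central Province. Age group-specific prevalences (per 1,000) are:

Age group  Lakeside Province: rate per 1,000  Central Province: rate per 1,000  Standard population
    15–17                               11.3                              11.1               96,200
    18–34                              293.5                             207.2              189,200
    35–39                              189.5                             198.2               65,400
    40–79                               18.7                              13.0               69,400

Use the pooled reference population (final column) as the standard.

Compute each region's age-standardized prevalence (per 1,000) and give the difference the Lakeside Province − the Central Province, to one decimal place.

38.5

Standard total = 420,200; weights = 0.2289, 0.4503, 0.1556, 0.1652.
The Lakeside Province: 0.2289×11.3 + 0.4503×293.5 + 0.1556×189.5 + 0.1652×18.7 = 167.3211 per 1,000.
The Central Province: 0.2289×11.1 + 0.4503×207.2 + 0.1556×198.2 + 0.1652×13.0 = 128.8304 per 1,000.
Difference = 167.3211 − 128.8304 = 38.4907.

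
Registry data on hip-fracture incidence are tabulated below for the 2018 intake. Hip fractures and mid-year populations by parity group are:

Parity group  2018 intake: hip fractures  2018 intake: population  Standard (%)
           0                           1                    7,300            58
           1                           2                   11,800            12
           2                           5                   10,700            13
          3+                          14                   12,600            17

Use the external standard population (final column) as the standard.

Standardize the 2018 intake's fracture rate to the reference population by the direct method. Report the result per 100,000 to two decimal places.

Parity-specific rates per 100,000 for the 2018 intake: 13.70, 16.95, 46.73, 111.11.
Standard weights: 0.58, 0.12, 0.13, 0.17.
Standardized rate: 0.5800×13.70 + 0.1200×16.95 + 0.1300×46.73 + 0.1700×111.11 = 34.9428 per 100,000.

34.94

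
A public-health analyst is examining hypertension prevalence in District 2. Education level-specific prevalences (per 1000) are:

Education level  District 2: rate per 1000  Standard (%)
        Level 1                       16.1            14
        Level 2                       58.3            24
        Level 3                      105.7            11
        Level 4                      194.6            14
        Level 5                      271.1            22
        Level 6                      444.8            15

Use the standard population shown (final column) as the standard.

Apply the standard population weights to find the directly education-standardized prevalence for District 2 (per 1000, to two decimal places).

181.48

Standard weights: 0.14, 0.24, 0.11, 0.14, 0.22, 0.15.
Standardized rate: 0.1400×16.1 + 0.2400×58.3 + 0.1100×105.7 + 0.1400×194.6 + 0.2200×271.1 + 0.1500×444.8 = 181.4790 per 1000.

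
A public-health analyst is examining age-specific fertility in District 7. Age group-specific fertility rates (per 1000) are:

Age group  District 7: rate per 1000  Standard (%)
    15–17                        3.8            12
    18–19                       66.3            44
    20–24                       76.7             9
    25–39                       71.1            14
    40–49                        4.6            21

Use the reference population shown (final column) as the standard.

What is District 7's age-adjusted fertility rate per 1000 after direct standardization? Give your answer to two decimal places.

47.45

Standard weights: 0.12, 0.44, 0.09, 0.14, 0.21.
Standardized rate: 0.1200×3.8 + 0.4400×66.3 + 0.0900×76.7 + 0.1400×71.1 + 0.2100×4.6 = 47.4510 per 1000.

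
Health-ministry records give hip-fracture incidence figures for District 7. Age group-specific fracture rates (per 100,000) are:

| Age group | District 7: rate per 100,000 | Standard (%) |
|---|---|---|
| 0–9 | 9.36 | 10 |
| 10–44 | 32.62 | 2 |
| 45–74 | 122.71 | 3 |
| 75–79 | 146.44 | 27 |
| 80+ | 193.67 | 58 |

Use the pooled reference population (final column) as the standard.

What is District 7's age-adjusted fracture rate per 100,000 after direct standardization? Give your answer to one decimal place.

Standard weights: 0.10, 0.02, 0.03, 0.27, 0.58.
Standardized rate: 0.1000×9.36 + 0.0200×32.62 + 0.0300×122.71 + 0.2700×146.44 + 0.5800×193.67 = 157.1371 per 100,000.

157.1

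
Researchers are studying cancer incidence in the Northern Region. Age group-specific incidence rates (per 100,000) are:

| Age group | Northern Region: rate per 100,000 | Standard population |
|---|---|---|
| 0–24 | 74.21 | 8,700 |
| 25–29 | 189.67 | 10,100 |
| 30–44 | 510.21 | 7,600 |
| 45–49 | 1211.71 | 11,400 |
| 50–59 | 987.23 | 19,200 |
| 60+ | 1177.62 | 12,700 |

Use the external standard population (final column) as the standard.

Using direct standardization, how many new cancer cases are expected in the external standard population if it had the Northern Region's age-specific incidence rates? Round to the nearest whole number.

542

Expected new cancer cases = Σ (standard pop × age-specific rate ÷ 100,000)
= 8,700×74.21/100,000 + 10,100×189.67/100,000 + 7,600×510.21/100,000 + 11,400×1211.71/100,000 + 19,200×987.23/100,000 + 12,700×1177.62/100,000
= 6.46 + 19.16 + 38.78 + 138.13 + 189.55 + 149.56 = 541.63.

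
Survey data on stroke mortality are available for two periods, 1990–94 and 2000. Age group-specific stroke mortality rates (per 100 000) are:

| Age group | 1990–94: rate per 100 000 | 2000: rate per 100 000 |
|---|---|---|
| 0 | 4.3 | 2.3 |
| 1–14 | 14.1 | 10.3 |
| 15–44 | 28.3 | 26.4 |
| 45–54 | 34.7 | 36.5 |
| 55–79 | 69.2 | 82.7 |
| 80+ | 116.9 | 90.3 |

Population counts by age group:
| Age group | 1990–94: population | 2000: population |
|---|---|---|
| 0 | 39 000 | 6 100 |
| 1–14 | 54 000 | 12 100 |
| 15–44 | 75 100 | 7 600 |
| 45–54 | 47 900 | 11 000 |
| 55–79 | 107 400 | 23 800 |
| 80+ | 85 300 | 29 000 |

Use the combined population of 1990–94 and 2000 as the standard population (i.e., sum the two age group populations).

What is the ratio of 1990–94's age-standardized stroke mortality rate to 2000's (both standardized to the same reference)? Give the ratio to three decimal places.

Combined standard total = 498 300; weights = 0.0905, 0.1327, 0.1660, 0.1182, 0.2633, 0.2294.
1990–94: 0.0905×4.3 + 0.1327×14.1 + 0.1660×28.3 + 0.1182×34.7 + 0.2633×69.2 + 0.2294×116.9 = 56.0925 per 100 000.
2000: 0.0905×2.3 + 0.1327×10.3 + 0.1660×26.4 + 0.1182×36.5 + 0.2633×82.7 + 0.2294×90.3 = 52.7578 per 100 000.
Ratio = 56.0925 ÷ 52.7578 = 1.06321.

1.063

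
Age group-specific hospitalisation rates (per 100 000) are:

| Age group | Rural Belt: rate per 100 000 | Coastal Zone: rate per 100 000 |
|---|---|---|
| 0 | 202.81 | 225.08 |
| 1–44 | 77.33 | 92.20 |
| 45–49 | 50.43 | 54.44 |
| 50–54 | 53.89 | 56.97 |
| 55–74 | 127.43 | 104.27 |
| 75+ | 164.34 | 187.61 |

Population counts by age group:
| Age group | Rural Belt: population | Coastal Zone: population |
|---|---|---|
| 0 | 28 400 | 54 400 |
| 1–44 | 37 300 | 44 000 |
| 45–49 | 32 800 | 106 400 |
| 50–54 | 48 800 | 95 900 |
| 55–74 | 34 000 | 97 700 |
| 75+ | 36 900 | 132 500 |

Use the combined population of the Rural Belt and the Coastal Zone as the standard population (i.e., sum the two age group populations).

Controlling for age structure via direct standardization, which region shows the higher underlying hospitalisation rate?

Combined standard total = 749 100; weights = 0.1105, 0.1085, 0.1858, 0.1932, 0.1758, 0.2261.
The Rural Belt: 0.1105×202.81 + 0.1085×77.33 + 0.1858×50.43 + 0.1932×53.89 + 0.1758×127.43 + 0.2261×164.34 = 110.1576 per 100 000.
The Coastal Zone: 0.1105×225.08 + 0.1085×92.20 + 0.1858×54.44 + 0.1932×56.97 + 0.1758×104.27 + 0.2261×187.61 = 116.7636 per 100 000.

Coastal Zone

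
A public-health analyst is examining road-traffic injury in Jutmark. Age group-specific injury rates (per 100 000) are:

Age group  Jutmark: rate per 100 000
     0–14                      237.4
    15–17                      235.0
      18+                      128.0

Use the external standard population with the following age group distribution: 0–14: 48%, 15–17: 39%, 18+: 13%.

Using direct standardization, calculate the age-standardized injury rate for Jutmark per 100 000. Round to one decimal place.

Standard weights: 0.48, 0.39, 0.13.
Standardized rate: 0.4800×237.4 + 0.3900×235.0 + 0.1300×128.0 = 222.2420 per 100 000.

222.2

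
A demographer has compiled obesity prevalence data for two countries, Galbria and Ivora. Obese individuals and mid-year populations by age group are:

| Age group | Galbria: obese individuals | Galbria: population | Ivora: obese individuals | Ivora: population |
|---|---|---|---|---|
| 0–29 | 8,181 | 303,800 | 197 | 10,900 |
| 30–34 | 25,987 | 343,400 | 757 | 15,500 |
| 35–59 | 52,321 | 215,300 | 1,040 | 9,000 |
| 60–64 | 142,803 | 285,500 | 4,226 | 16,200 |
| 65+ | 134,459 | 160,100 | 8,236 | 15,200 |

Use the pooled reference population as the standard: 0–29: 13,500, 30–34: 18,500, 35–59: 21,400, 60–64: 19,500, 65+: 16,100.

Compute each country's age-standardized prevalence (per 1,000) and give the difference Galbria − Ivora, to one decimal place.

Age-specific rates per 1,000 for Galbria: 26.929, 75.676, 243.014, 500.186, 839.844.
For Ivora: 18.073, 48.839, 115.556, 260.864, 541.842.
Standard total = 89,000; weights = 0.1517, 0.2079, 0.2404, 0.2191, 0.1809.
Galbria: 0.1517×26.929 + 0.2079×75.676 + 0.2404×243.014 + 0.2191×500.186 + 0.1809×839.844 = 339.7658 per 1,000.
Ivora: 0.1517×18.073 + 0.2079×48.839 + 0.2404×115.556 + 0.2191×260.864 + 0.1809×541.842 = 195.8529 per 1,000.
Difference = 339.7658 − 195.8529 = 143.9129.

143.9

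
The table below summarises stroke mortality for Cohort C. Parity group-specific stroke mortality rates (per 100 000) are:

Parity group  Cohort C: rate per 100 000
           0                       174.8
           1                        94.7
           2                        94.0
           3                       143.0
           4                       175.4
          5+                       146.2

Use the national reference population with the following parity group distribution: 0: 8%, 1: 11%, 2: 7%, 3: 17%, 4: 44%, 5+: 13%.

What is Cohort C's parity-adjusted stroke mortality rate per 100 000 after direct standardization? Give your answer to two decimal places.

Standard weights: 0.08, 0.11, 0.07, 0.17, 0.44, 0.13.
Standardized rate: 0.0800×174.8 + 0.1100×94.7 + 0.0700×94.0 + 0.1700×143.0 + 0.4400×175.4 + 0.1300×146.2 = 151.4730 per 100 000.

151.47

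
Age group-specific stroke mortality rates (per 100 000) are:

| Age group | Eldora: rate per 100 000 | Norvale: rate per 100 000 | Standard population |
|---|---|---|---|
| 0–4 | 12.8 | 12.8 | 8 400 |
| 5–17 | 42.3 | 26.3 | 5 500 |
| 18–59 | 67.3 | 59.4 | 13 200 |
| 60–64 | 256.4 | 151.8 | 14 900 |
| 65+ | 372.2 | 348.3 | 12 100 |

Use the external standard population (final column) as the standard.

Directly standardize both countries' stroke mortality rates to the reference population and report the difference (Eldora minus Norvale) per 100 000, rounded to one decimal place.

37.7

Standard total = 54 100; weights = 0.1553, 0.1017, 0.2440, 0.2754, 0.2237.
Eldora: 0.1553×12.8 + 0.1017×42.3 + 0.2440×67.3 + 0.2754×256.4 + 0.2237×372.2 = 176.5713 per 100 000.
Norvale: 0.1553×12.8 + 0.1017×26.3 + 0.2440×59.4 + 0.2754×151.8 + 0.2237×348.3 = 138.8632 per 100 000.
Difference = 176.5713 − 138.8632 = 37.7081.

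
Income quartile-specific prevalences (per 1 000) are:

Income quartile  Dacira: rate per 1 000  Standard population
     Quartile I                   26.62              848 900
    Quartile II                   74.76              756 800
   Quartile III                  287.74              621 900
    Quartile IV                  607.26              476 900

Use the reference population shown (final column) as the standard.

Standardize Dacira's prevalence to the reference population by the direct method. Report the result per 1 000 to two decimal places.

202.52

Standard total = 2 704 500; weights = 0.3139, 0.2798, 0.2300, 0.1763.
Standardized rate: 0.3139×26.62 + 0.2798×74.76 + 0.2300×287.74 + 0.1763×607.26 = 202.5232 per 1 000.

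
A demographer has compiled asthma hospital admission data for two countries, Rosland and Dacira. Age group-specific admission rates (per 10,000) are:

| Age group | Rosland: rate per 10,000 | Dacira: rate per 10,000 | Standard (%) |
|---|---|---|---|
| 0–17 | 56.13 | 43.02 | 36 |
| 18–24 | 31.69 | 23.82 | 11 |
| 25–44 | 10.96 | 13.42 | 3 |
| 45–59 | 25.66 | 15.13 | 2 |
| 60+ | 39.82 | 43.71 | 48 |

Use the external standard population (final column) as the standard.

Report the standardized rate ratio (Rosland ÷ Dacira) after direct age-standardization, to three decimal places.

Standard weights: 0.36, 0.11, 0.03, 0.02, 0.48.
Rosland: 0.3600×56.13 + 0.1100×31.69 + 0.0300×10.96 + 0.0200×25.66 + 0.4800×39.82 = 43.6483 per 10,000.
Dacira: 0.3600×43.02 + 0.1100×23.82 + 0.0300×13.42 + 0.0200×15.13 + 0.4800×43.71 = 39.7934 per 10,000.
Ratio = 43.6483 ÷ 39.7934 = 1.09687.

1.097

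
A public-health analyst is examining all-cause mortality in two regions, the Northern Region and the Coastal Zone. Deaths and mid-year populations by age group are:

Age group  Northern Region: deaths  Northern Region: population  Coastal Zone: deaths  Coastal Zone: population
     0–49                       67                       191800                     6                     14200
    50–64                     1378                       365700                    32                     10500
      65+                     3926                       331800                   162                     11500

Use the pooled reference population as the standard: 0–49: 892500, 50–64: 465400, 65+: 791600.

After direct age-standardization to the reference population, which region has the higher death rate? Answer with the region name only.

Coastal Zone

Age-specific rates per 100000 for the Northern Region: 34.93, 376.81, 1183.24.
For the Coastal Zone: 42.25, 304.76, 1408.70.
Standard total = 2149500; weights = 0.4152, 0.2165, 0.3683.
The Northern Region: 0.4152×34.93 + 0.2165×376.81 + 0.3683×1183.24 = 531.8447 per 100000.
The Coastal Zone: 0.4152×42.25 + 0.2165×304.76 + 0.3683×1408.70 = 602.3126 per 100000.
The crude rates (603.96 vs 552.49) would put the Northern Region higher, but that reflects its age composition; once standardized to a common age structure, the Coastal Zone has the higher underlying rate.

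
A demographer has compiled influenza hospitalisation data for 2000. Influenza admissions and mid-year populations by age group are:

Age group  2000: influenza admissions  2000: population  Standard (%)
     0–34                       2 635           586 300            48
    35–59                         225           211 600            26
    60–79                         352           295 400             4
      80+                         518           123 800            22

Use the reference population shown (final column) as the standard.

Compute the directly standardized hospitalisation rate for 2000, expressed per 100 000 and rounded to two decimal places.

Age-specific rates per 100 000 for 2000: 449.43, 106.33, 119.16, 418.42.
Standard weights: 0.48, 0.26, 0.04, 0.22.
Standardized rate: 0.4800×449.43 + 0.2600×106.33 + 0.0400×119.16 + 0.2200×418.42 = 340.1904 per 100 000.

340.19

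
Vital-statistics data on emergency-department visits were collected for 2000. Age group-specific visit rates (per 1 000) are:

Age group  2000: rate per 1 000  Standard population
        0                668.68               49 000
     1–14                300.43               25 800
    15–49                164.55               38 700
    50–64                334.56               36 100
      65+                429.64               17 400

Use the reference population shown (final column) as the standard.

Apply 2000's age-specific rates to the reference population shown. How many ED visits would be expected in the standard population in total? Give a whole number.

66438

Expected ED visits = Σ (standard pop × age-specific rate ÷ 1 000)
= 49 000×668.68/1 000 + 25 800×300.43/1 000 + 38 700×164.55/1 000 + 36 100×334.56/1 000 + 17 400×429.64/1 000
= 32765.32 + 7751.09 + 6368.09 + 12077.62 + 7475.74 = 66437.85.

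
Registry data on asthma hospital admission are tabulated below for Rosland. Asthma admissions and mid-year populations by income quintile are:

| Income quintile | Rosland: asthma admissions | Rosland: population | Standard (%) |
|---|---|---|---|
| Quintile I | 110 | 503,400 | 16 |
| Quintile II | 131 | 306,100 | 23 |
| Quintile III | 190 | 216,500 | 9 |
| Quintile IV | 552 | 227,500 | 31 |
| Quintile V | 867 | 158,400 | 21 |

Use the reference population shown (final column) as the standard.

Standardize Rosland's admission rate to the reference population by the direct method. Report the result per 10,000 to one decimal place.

Income-specific rates per 10,000 for Rosland: 2.19, 4.28, 8.78, 24.26, 54.73.
Standard weights: 0.16, 0.23, 0.09, 0.31, 0.21.
Standardized rate: 0.1600×2.19 + 0.2300×4.28 + 0.0900×8.78 + 0.3100×24.26 + 0.2100×54.73 = 21.1399 per 10,000.

21.1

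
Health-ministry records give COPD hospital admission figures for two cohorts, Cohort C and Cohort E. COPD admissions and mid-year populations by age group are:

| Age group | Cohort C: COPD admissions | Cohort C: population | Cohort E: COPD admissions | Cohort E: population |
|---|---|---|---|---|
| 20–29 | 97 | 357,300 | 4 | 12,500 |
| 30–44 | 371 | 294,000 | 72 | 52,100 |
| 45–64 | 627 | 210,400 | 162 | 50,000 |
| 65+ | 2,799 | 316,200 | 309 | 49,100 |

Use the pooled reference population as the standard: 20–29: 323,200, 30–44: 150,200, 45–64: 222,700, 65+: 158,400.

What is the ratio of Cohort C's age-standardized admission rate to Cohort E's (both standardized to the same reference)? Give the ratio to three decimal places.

1.155

Age-specific rates per 10,000 for Cohort C: 2.71, 12.62, 29.80, 88.52.
For Cohort E: 3.20, 13.82, 32.40, 62.93.
Standard total = 854,500; weights = 0.3782, 0.1758, 0.2606, 0.1854.
Cohort C: 0.3782×2.71 + 0.1758×12.62 + 0.2606×29.80 + 0.1854×88.52 = 27.4206 per 10,000.
Cohort E: 0.3782×3.20 + 0.1758×13.82 + 0.2606×32.40 + 0.1854×62.93 = 23.7495 per 10,000.
Ratio = 27.4206 ÷ 23.7495 = 1.15457.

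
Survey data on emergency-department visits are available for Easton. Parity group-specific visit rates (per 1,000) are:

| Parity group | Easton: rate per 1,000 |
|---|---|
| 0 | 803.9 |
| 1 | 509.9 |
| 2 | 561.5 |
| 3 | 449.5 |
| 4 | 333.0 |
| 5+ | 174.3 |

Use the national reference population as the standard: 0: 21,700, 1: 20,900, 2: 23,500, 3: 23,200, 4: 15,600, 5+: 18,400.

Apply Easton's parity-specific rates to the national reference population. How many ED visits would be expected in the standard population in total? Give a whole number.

60127

Expected ED visits = Σ (standard pop × parity-specific rate ÷ 1,000)
= 21,700×803.9/1,000 + 20,900×509.9/1,000 + 23,500×561.5/1,000 + 23,200×449.5/1,000 + 15,600×333.0/1,000 + 18,400×174.3/1,000
= 17444.63 + 10656.91 + 13195.25 + 10428.40 + 5194.80 + 3207.12 = 60127.11.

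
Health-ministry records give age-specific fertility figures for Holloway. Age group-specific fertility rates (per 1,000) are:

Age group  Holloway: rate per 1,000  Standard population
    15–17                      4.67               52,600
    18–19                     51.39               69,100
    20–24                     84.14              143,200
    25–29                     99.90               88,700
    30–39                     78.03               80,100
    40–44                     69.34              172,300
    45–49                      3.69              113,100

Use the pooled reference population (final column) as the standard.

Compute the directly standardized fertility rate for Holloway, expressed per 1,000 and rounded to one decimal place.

60.2

Standard total = 719,100; weights = 0.0731, 0.0961, 0.1991, 0.1233, 0.1114, 0.2396, 0.1573.
Standardized rate: 0.0731×4.67 + 0.0961×51.39 + 0.1991×84.14 + 0.1233×99.90 + 0.1114×78.03 + 0.2396×69.34 + 0.1573×3.69 = 60.2440 per 1,000.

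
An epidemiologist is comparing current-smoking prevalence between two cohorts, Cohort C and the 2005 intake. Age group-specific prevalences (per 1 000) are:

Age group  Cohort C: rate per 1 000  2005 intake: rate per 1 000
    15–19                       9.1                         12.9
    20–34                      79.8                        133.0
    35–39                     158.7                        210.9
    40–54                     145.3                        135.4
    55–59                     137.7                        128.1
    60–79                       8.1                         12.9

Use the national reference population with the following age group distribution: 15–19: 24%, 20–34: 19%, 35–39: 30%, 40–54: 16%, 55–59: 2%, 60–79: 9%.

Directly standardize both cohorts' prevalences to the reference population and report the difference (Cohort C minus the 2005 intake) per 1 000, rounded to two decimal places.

-25.34

Standard weights: 0.24, 0.19, 0.30, 0.16, 0.02, 0.09.
Cohort C: 0.2400×9.1 + 0.1900×79.8 + 0.3000×158.7 + 0.1600×145.3 + 0.0200×137.7 + 0.0900×8.1 = 91.6870 per 1 000.
The 2005 intake: 0.2400×12.9 + 0.1900×133.0 + 0.3000×210.9 + 0.1600×135.4 + 0.0200×128.1 + 0.0900×12.9 = 117.0230 per 1 000.
Difference = 91.6870 − 117.0230 = -25.3360.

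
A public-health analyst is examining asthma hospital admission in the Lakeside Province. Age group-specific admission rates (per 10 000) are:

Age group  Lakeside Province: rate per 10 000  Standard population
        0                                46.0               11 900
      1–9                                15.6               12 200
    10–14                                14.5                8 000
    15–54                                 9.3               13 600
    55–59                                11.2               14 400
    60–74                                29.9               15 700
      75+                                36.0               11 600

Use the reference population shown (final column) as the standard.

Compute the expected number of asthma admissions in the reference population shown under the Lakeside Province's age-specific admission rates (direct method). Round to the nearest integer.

Expected asthma admissions = Σ (standard pop × age-specific rate ÷ 10 000)
= 11 900×46.0/10 000 + 12 200×15.6/10 000 + 8 000×14.5/10 000 + 13 600×9.3/10 000 + 14 400×11.2/10 000 + 15 700×29.9/10 000 + 11 600×36.0/10 000
= 54.74 + 19.03 + 11.60 + 12.65 + 16.13 + 46.94 + 41.76 = 202.85.

203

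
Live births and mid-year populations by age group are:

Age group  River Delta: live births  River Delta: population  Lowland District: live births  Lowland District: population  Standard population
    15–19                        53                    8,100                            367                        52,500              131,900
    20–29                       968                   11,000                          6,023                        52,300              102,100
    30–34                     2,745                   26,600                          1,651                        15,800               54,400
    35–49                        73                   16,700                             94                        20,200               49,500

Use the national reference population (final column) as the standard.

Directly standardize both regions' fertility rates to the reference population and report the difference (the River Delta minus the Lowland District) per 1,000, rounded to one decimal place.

-8.6

Age-specific rates per 1,000 for the River Delta: 6.543, 88.000, 103.195, 4.371.
For the Lowland District: 6.990, 115.163, 104.494, 4.653.
Standard total = 337,900; weights = 0.3904, 0.3022, 0.1610, 0.1465.
The River Delta: 0.3904×6.543 + 0.3022×88.000 + 0.1610×103.195 + 0.1465×4.371 = 46.3985 per 1,000.
The Lowland District: 0.3904×6.990 + 0.3022×115.163 + 0.1610×104.494 + 0.1465×4.653 = 55.0309 per 1,000.
Difference = 46.3985 − 55.0309 = -8.6324.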